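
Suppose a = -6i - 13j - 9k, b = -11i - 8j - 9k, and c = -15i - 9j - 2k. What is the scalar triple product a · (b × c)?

b × c:
i: (-8)·(-2) - (-9)·(-9) = 16 - 81 = -65
j: (-9)·(-15) - (-11)·(-2) = 135 - 22 = 113
k: (-11)·(-9) - (-8)·(-15) = 99 - 120 = -21
b × c = (-65, 113, -21)
a · (b × c) = (-6)·(-65) + (-13)·113 + (-9)·(-21) = 390 - 1469 + 189 = -890

-890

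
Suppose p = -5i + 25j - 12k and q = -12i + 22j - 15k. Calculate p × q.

i: 25·(-15) - (-12)·22 = -375 - (-264) = -111
j: (-12)·(-12) - (-5)·(-15) = 144 - 75 = 69
k: (-5)·22 - 25·(-12) = -110 - (-300) = 190
p × q = (-111, 69, 190)

(-111, 69, 190)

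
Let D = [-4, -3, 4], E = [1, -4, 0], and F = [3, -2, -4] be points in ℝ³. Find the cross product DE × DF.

DE = (5, -1, -4)
DF = (7, 1, -8)
i: (-1)·(-8) - (-4)·1 = 8 - (-4) = 12
j: (-4)·7 - 5·(-8) = -28 - (-40) = 12
k: 5·1 - (-1)·7 = 5 - (-7) = 12
DE × DF = (12, 12, 12)

(12, 12, 12)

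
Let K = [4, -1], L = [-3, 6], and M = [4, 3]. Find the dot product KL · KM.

28

KL = L − K = (-7, 7)
KM = M − K = (0, 4)
KL · KM = (-7)·0 + 7·4 = 0 + 28 = 28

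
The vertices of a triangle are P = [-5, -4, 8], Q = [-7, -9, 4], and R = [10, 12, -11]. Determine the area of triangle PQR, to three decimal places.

95.831

PQ = (-2, -5, -4),  PR = (15, 16, -19)
i: (-5)·(-19) - (-4)·16 = 95 - (-64) = 159
j: (-4)·15 - (-2)·(-19) = -60 - 38 = -98
k: (-2)·16 - (-5)·15 = -32 - (-75) = 43
PQ × PR = (159, -98, 43)
|PQ × PR| = √36734 ≈ 191.6612
area = ½ · 191.6612 ≈ 95.831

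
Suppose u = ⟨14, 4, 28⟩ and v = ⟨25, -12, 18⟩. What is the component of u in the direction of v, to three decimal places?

u · v = 14·25 + 4·(-12) + 28·18 = 350 - 48 + 504 = 806
|v| = √(625 + 144 + 324) = √1093 ≈ 33.0606
comp_v u = 806 / √1093 ≈ 24.380

24.380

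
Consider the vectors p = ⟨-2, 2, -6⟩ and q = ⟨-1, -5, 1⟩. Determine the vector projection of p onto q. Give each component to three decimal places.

(0.519, 2.593, -0.519)

p · q = (-2)·(-1) + 2·(-5) + (-6)·1 = 2 - 10 - 6 = -14
|q|² = 1 + 25 + 1 = 27
proj_q p = (-14/27) · (-1, -5, 1) ≈ (0.519, 2.593, -0.519)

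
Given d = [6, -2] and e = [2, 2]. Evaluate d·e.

8

d · e = 6·2 + (-2)·2 = 12 - 4 = 8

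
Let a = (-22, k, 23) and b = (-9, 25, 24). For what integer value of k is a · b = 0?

-30

a · b = (-22)·(-9) + k·25 + 23·24 = 750 + 25k
Set equal to 0: 25k = -750, so k = -30.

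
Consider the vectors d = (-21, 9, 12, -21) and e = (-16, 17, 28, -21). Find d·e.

d · e = (-21)·(-16) + 9·17 + 12·28 + (-21)·(-21) = 336 + 153 + 336 + 441 = 1266

1266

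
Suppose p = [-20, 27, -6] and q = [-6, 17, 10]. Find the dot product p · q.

p · q = (-20)·(-6) + 27·17 + (-6)·10 = 120 + 459 - 60 = 519

519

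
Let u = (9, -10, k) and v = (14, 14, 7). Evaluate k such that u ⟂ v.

2

u · v = 9·14 + (-10)·14 + k·7 = -14 + 7k
Set equal to 0: 7k = 14, so k = 2.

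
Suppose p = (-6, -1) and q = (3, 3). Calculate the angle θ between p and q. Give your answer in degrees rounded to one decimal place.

144.5

p · q = (-6)·3 + (-1)·3 = -18 - 3 = -21
|p|² = 36 + 1 = 37,  |p| = √37 ≈ 6.082763
|q|² = 9 + 9 = 18,  |q| = √18 ≈ 4.242641
cos θ = -21 / (6.082763 · 4.242641) ≈ -0.81373
θ = arccos(-0.81373) ≈ 144.5°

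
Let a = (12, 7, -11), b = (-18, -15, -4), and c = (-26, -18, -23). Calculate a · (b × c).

1832

b × c:
i: (-15)·(-23) - (-4)·(-18) = 345 - 72 = 273
j: (-4)·(-26) - (-18)·(-23) = 104 - 414 = -310
k: (-18)·(-18) - (-15)·(-26) = 324 - 390 = -66
b × c = (273, -310, -66)
a · (b × c) = 12·273 + 7·(-310) + (-11)·(-66) = 3276 - 2170 + 726 = 1832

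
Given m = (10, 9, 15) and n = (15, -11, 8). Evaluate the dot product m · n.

m · n = 10·15 + 9·(-11) + 15·8 = 150 - 99 + 120 = 171

171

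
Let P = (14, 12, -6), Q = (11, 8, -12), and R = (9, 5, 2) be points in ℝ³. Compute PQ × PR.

PQ = (-3, -4, -6)
PR = (-5, -7, 8)
i: (-4)·8 - (-6)·(-7) = -32 - 42 = -74
j: (-6)·(-5) - (-3)·8 = 30 - (-24) = 54
k: (-3)·(-7) - (-4)·(-5) = 21 - 20 = 1
PQ × PR = (-74, 54, 1)

(-74, 54, 1)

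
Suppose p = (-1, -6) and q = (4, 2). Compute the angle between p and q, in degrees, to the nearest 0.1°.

126.0

p · q = (-1)·4 + (-6)·2 = -4 - 12 = -16
|p|² = 1 + 36 = 37,  |p| = √37 ≈ 6.082763
|q|² = 16 + 4 = 20,  |q| = √20 ≈ 4.472136
cos θ = -16 / (6.082763 · 4.472136) ≈ -0.58817
θ = arccos(-0.58817) ≈ 126.0°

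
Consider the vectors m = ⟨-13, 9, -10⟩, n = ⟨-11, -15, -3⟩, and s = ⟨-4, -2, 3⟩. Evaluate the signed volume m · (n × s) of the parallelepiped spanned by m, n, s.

1448

n × s:
i: (-15)·3 - (-3)·(-2) = -45 - 6 = -51
j: (-3)·(-4) - (-11)·3 = 12 - (-33) = 45
k: (-11)·(-2) - (-15)·(-4) = 22 - 60 = -38
n × s = (-51, 45, -38)
m · (n × s) = (-13)·(-51) + 9·45 + (-10)·(-38) = 663 + 405 + 380 = 1448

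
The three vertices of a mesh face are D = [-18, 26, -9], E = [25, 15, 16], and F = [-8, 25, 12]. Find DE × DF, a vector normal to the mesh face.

(-206, -653, 67)

DE = (43, -11, 25)
DF = (10, -1, 21)
i: (-11)·21 - 25·(-1) = -231 - (-25) = -206
j: 25·10 - 43·21 = 250 - 903 = -653
k: 43·(-1) - (-11)·10 = -43 - (-110) = 67
DE × DF = (-206, -653, 67)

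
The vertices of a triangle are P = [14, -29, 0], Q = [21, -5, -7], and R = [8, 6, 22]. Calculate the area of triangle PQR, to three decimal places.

PQ = (7, 24, -7),  PR = (-6, 35, 22)
i: 24·22 - (-7)·35 = 528 - (-245) = 773
j: (-7)·(-6) - 7·22 = 42 - 154 = -112
k: 7·35 - 24·(-6) = 245 - (-144) = 389
PQ × PR = (773, -112, 389)
|PQ × PR| = √761394 ≈ 872.5789
area = ½ · 872.5789 ≈ 436.289

436.289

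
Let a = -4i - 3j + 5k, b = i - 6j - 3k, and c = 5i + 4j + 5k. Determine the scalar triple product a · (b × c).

b × c:
i: (-6)·5 - (-3)·4 = -30 - (-12) = -18
j: (-3)·5 - 1·5 = -15 - 5 = -20
k: 1·4 - (-6)·5 = 4 - (-30) = 34
b × c = (-18, -20, 34)
a · (b × c) = (-4)·(-18) + (-3)·(-20) + 5·34 = 72 + 60 + 170 = 302

302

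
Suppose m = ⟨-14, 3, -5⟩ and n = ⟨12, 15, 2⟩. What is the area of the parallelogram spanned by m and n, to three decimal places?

260.962

i: 3·2 - (-5)·15 = 6 - (-75) = 81
j: (-5)·12 - (-14)·2 = -60 - (-28) = -32
k: (-14)·15 - 3·12 = -210 - 36 = -246
m × n = (81, -32, -246)
|m × n| = √(81² + (-32)² + (-246)²) = √68101 ≈ 260.9617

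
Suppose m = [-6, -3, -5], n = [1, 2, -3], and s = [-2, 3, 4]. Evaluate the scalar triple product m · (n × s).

-143

n × s:
i: 2·4 - (-3)·3 = 8 - (-9) = 17
j: (-3)·(-2) - 1·4 = 6 - 4 = 2
k: 1·3 - 2·(-2) = 3 - (-4) = 7
n × s = (17, 2, 7)
m · (n × s) = (-6)·17 + (-3)·2 + (-5)·7 = -102 - 6 - 35 = -143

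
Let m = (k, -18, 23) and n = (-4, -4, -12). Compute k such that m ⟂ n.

-51

m · n = k·(-4) + (-18)·(-4) + 23·(-12) = -204 - 4k
Set equal to 0: -4k = 204, so k = -51.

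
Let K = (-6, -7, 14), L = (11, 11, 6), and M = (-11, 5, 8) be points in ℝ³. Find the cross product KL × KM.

(-12, 142, 294)

KL = (17, 18, -8)
KM = (-5, 12, -6)
i: 18·(-6) - (-8)·12 = -108 - (-96) = -12
j: (-8)·(-5) - 17·(-6) = 40 - (-102) = 142
k: 17·12 - 18·(-5) = 204 - (-90) = 294
KL × KM = (-12, 142, 294)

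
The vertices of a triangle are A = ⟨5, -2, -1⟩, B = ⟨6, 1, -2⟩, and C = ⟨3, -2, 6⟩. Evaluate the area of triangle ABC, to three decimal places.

11.203

AB = (1, 3, -1),  AC = (-2, 0, 7)
i: 3·7 - (-1)·0 = 21 - 0 = 21
j: (-1)·(-2) - 1·7 = 2 - 7 = -5
k: 1·0 - 3·(-2) = 0 - (-6) = 6
AB × AC = (21, -5, 6)
|AB × AC| = √502 ≈ 22.4054
area = ½ · 22.4054 ≈ 11.203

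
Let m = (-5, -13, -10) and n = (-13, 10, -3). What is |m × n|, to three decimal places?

i: (-13)·(-3) - (-10)·10 = 39 - (-100) = 139
j: (-10)·(-13) - (-5)·(-3) = 130 - 15 = 115
k: (-5)·10 - (-13)·(-13) = -50 - 169 = -219
m × n = (139, 115, -219)
|m × n| = √(139² + 115² + (-219)²) = √80507 ≈ 283.7376

283.738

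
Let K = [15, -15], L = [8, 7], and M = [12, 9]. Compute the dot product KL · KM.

549

KL = L − K = (-7, 22)
KM = M − K = (-3, 24)
KL · KM = (-7)·(-3) + 22·24 = 21 + 528 = 549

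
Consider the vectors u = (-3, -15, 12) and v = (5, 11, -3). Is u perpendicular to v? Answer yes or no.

no

u · v = (-3)·5 + (-15)·11 + 12·(-3) = -15 - 165 - 36 = -216
Nonzero, so the vectors are not orthogonal.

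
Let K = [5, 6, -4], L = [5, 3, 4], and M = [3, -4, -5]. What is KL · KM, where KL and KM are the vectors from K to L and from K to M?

KL = L − K = (0, -3, 8)
KM = M − K = (-2, -10, -1)
KL · KM = 0·(-2) + (-3)·(-10) + 8·(-1) = 0 + 30 - 8 = 22

22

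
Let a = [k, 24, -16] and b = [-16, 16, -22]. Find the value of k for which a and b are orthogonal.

46

a · b = k·(-16) + 24·16 + (-16)·(-22) = 736 - 16k
Set equal to 0: -16k = -736, so k = 46.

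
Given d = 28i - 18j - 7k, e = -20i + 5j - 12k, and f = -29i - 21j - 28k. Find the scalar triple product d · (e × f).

e × f:
i: 5·(-28) - (-12)·(-21) = -140 - 252 = -392
j: (-12)·(-29) - (-20)·(-28) = 348 - 560 = -212
k: (-20)·(-21) - 5·(-29) = 420 - (-145) = 565
e × f = (-392, -212, 565)
d · (e × f) = 28·(-392) + (-18)·(-212) + (-7)·565 = -10976 + 3816 - 3955 = -11115

-11115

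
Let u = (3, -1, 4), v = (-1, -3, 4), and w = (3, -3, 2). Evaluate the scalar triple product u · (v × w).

v × w:
i: (-3)·2 - 4·(-3) = -6 - (-12) = 6
j: 4·3 - (-1)·2 = 12 - (-2) = 14
k: (-1)·(-3) - (-3)·3 = 3 - (-9) = 12
v × w = (6, 14, 12)
u · (v × w) = 3·6 + (-1)·14 + 4·12 = 18 - 14 + 48 = 52

52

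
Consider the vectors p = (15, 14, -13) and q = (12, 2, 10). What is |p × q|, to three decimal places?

i: 14·10 - (-13)·2 = 140 - (-26) = 166
j: (-13)·12 - 15·10 = -156 - 150 = -306
k: 15·2 - 14·12 = 30 - 168 = -138
p × q = (166, -306, -138)
|p × q| = √(166² + (-306)² + (-138)²) = √140236 ≈ 374.4810

374.481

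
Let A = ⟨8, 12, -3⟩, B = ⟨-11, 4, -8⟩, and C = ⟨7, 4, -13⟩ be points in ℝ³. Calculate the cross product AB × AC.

(40, -185, 144)

AB = (-19, -8, -5)
AC = (-1, -8, -10)
i: (-8)·(-10) - (-5)·(-8) = 80 - 40 = 40
j: (-5)·(-1) - (-19)·(-10) = 5 - 190 = -185
k: (-19)·(-8) - (-8)·(-1) = 152 - 8 = 144
AB × AC = (40, -185, 144)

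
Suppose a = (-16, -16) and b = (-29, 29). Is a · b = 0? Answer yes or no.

yes

a · b = (-16)·(-29) + (-16)·29 = 464 - 464 = 0
Zero, so the vectors are orthogonal.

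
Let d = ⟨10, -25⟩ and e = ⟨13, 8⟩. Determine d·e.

d · e = 10·13 + (-25)·8 = 130 - 200 = -70

-70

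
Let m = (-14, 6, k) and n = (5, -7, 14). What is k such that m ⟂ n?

8

m · n = (-14)·5 + 6·(-7) + k·14 = -112 + 14k
Set equal to 0: 14k = 112, so k = 8.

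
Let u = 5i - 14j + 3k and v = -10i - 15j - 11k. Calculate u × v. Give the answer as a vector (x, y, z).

i: (-14)·(-11) - 3·(-15) = 154 - (-45) = 199
j: 3·(-10) - 5·(-11) = -30 - (-55) = 25
k: 5·(-15) - (-14)·(-10) = -75 - 140 = -215
u × v = (199, 25, -215)

(199, 25, -215)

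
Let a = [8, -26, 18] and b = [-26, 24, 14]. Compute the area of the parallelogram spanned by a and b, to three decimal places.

i: (-26)·14 - 18·24 = -364 - 432 = -796
j: 18·(-26) - 8·14 = -468 - 112 = -580
k: 8·24 - (-26)·(-26) = 192 - 676 = -484
a × b = (-796, -580, -484)
|a × b| = √((-796)² + (-580)² + (-484)²) = √1204272 ≈ 1097.3933

1097.393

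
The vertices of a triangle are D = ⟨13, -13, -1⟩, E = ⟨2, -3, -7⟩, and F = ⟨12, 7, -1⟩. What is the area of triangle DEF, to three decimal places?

DE = (-11, 10, -6),  DF = (-1, 20, 0)
i: 10·0 - (-6)·20 = 0 - (-120) = 120
j: (-6)·(-1) - (-11)·0 = 6 - 0 = 6
k: (-11)·20 - 10·(-1) = -220 - (-10) = -210
DE × DF = (120, 6, -210)
|DE × DF| = √58536 ≈ 241.9421
area = ½ · 241.9421 ≈ 120.971

120.971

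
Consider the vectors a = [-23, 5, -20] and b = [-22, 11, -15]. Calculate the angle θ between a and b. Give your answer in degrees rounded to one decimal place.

a · b = (-23)·(-22) + 5·11 + (-20)·(-15) = 506 + 55 + 300 = 861
|a|² = 529 + 25 + 400 = 954,  |a| = √954 ≈ 30.886890
|b|² = 484 + 121 + 225 = 830,  |b| = √830 ≈ 28.809721
cos θ = 861 / (30.886890 · 28.809721) ≈ 0.96759
θ = arccos(0.96759) ≈ 14.6°

14.6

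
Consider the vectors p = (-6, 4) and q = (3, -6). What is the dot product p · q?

-42

p · q = (-6)·3 + 4·(-6) = -18 - 24 = -42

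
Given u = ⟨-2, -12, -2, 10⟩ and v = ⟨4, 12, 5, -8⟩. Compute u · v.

u · v = (-2)·4 + (-12)·12 + (-2)·5 + 10·(-8) = -8 - 144 - 10 - 80 = -242

-242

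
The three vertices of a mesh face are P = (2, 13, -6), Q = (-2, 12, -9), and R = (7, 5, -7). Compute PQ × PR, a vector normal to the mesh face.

PQ = (-4, -1, -3)
PR = (5, -8, -1)
i: (-1)·(-1) - (-3)·(-8) = 1 - 24 = -23
j: (-3)·5 - (-4)·(-1) = -15 - 4 = -19
k: (-4)·(-8) - (-1)·5 = 32 - (-5) = 37
PQ × PR = (-23, -19, 37)

(-23, -19, 37)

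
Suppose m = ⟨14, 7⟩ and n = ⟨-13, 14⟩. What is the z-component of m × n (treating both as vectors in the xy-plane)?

287

14·14 - 7·(-13) = 196 - (-91) = 287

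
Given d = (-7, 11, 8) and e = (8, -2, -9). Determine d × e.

i: 11·(-9) - 8·(-2) = -99 - (-16) = -83
j: 8·8 - (-7)·(-9) = 64 - 63 = 1
k: (-7)·(-2) - 11·8 = 14 - 88 = -74
d × e = (-83, 1, -74)

(-83, 1, -74)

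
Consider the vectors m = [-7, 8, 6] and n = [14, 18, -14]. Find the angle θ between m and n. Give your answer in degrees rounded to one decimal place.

m · n = (-7)·14 + 8·18 + 6·(-14) = -98 + 144 - 84 = -38
|m|² = 49 + 64 + 36 = 149,  |m| = √149 ≈ 12.206556
|n|² = 196 + 324 + 196 = 716,  |n| = √716 ≈ 26.758176
cos θ = -38 / (12.206556 · 26.758176) ≈ -0.11634
θ = arccos(-0.11634) ≈ 96.7°

96.7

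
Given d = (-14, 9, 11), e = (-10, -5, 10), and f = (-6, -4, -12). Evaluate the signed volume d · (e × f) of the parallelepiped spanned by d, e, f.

e × f:
i: (-5)·(-12) - 10·(-4) = 60 - (-40) = 100
j: 10·(-6) - (-10)·(-12) = -60 - 120 = -180
k: (-10)·(-4) - (-5)·(-6) = 40 - 30 = 10
e × f = (100, -180, 10)
d · (e × f) = (-14)·100 + 9·(-180) + 11·10 = -1400 - 1620 + 110 = -2910

-2910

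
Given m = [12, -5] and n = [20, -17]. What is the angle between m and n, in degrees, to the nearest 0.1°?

17.7

m · n = 12·20 + (-5)·(-17) = 240 + 85 = 325
|m|² = 144 + 25 = 169,  |m| = √169 ≈ 13.000000
|n|² = 400 + 289 = 689,  |n| = √689 ≈ 26.248809
cos θ = 325 / (13.000000 · 26.248809) ≈ 0.95242
θ = arccos(0.95242) ≈ 17.7°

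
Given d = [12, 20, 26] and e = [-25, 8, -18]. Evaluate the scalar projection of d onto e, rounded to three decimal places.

d · e = 12·(-25) + 20·8 + 26·(-18) = -300 + 160 - 468 = -608
|e| = √(625 + 64 + 324) = √1013 ≈ 31.8277
comp_e d = -608 / √1013 ≈ -19.103

-19.103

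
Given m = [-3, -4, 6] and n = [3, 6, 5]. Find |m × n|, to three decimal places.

65.276

i: (-4)·5 - 6·6 = -20 - 36 = -56
j: 6·3 - (-3)·5 = 18 - (-15) = 33
k: (-3)·6 - (-4)·3 = -18 - (-12) = -6
m × n = (-56, 33, -6)
|m × n| = √((-56)² + 33² + (-6)²) = √4261 ≈ 65.2763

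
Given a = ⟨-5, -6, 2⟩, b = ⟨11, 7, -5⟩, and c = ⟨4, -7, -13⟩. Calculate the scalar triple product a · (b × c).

-318

b × c:
i: 7·(-13) - (-5)·(-7) = -91 - 35 = -126
j: (-5)·4 - 11·(-13) = -20 - (-143) = 123
k: 11·(-7) - 7·4 = -77 - 28 = -105
b × c = (-126, 123, -105)
a · (b × c) = (-5)·(-126) + (-6)·123 + 2·(-105) = 630 - 738 - 210 = -318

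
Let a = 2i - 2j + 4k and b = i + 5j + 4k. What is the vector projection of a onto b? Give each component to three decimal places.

a · b = 2·1 + (-2)·5 + 4·4 = 2 - 10 + 16 = 8
|b|² = 1 + 25 + 16 = 42
proj_b a = (8/42) · (1, 5, 4) ≈ (0.190, 0.952, 0.762)

(0.190, 0.952, 0.762)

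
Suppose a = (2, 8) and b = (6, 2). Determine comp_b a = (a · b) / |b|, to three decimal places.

4.427

a · b = 2·6 + 8·2 = 12 + 16 = 28
|b| = √(36 + 4) = √40 ≈ 6.3246
comp_b a = 28 / √40 ≈ 4.427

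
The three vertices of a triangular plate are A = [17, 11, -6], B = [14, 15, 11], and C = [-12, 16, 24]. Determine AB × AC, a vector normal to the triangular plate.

AB = (-3, 4, 17)
AC = (-29, 5, 30)
i: 4·30 - 17·5 = 120 - 85 = 35
j: 17·(-29) - (-3)·30 = -493 - (-90) = -403
k: (-3)·5 - 4·(-29) = -15 - (-116) = 101
AB × AC = (35, -403, 101)

(35, -403, 101)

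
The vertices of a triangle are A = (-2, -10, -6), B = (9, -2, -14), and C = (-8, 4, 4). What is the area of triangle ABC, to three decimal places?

AB = (11, 8, -8),  AC = (-6, 14, 10)
i: 8·10 - (-8)·14 = 80 - (-112) = 192
j: (-8)·(-6) - 11·10 = 48 - 110 = -62
k: 11·14 - 8·(-6) = 154 - (-48) = 202
AB × AC = (192, -62, 202)
|AB × AC| = √81512 ≈ 285.5031
area = ½ · 285.5031 ≈ 142.752

142.752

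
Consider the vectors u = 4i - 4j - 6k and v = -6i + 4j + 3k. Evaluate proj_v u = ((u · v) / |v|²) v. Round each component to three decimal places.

u · v = 4·(-6) + (-4)·4 + (-6)·3 = -24 - 16 - 18 = -58
|v|² = 36 + 16 + 9 = 61
proj_v u = (-58/61) · (-6, 4, 3) ≈ (5.705, -3.803, -2.852)

(5.705, -3.803, -2.852)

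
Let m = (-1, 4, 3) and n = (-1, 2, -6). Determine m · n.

m · n = (-1)·(-1) + 4·2 + 3·(-6) = 1 + 8 - 18 = -9

-9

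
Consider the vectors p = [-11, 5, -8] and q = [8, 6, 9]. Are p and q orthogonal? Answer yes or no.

no

p · q = (-11)·8 + 5·6 + (-8)·9 = -88 + 30 - 72 = -130
Nonzero, so the vectors are not orthogonal.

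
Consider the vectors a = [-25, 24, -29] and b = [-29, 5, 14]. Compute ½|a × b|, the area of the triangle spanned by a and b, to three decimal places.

702.831

i: 24·14 - (-29)·5 = 336 - (-145) = 481
j: (-29)·(-29) - (-25)·14 = 841 - (-350) = 1191
k: (-25)·5 - 24·(-29) = -125 - (-696) = 571
a × b = (481, 1191, 571)
|a × b| = √(481² + 1191² + 571²) = √1975883 ≈ 1405.6611
area = ½ · 1405.6611 ≈ 702.831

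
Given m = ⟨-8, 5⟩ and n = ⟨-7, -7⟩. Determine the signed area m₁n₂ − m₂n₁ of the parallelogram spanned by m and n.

(-8)·(-7) - 5·(-7) = 56 - (-35) = 91

91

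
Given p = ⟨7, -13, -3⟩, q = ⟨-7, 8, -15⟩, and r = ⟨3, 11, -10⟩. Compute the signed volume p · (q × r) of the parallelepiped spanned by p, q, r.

2393

q × r:
i: 8·(-10) - (-15)·11 = -80 - (-165) = 85
j: (-15)·3 - (-7)·(-10) = -45 - 70 = -115
k: (-7)·11 - 8·3 = -77 - 24 = -101
q × r = (85, -115, -101)
p · (q × r) = 7·85 + (-13)·(-115) + (-3)·(-101) = 595 + 1495 + 303 = 2393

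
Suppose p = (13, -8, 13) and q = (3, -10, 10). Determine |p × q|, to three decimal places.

148.381

i: (-8)·10 - 13·(-10) = -80 - (-130) = 50
j: 13·3 - 13·10 = 39 - 130 = -91
k: 13·(-10) - (-8)·3 = -130 - (-24) = -106
p × q = (50, -91, -106)
|p × q| = √(50² + (-91)² + (-106)²) = √22017 ≈ 148.3813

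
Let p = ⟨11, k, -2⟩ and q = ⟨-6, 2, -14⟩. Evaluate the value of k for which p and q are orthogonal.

p · q = 11·(-6) + k·2 + (-2)·(-14) = -38 + 2k
Set equal to 0: 2k = 38, so k = 19.

19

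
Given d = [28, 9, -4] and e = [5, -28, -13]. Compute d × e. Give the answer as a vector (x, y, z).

i: 9·(-13) - (-4)·(-28) = -117 - 112 = -229
j: (-4)·5 - 28·(-13) = -20 - (-364) = 344
k: 28·(-28) - 9·5 = -784 - 45 = -829
d × e = (-229, 344, -829)

(-229, 344, -829)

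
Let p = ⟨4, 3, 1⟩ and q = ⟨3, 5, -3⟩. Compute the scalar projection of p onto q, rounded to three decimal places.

p · q = 4·3 + 3·5 + 1·(-3) = 12 + 15 - 3 = 24
|q| = √(9 + 25 + 9) = √43 ≈ 6.5574
comp_q p = 24 / √43 ≈ 3.660

3.660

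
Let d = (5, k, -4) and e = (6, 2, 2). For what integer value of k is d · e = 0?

-11

d · e = 5·6 + k·2 + (-4)·2 = 22 + 2k
Set equal to 0: 2k = -22, so k = -11.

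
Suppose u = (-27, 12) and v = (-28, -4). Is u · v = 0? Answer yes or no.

u · v = (-27)·(-28) + 12·(-4) = 756 - 48 = 708
Nonzero, so the vectors are not orthogonal.

no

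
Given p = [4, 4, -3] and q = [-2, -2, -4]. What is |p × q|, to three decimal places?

31.113

i: 4·(-4) - (-3)·(-2) = -16 - 6 = -22
j: (-3)·(-2) - 4·(-4) = 6 - (-16) = 22
k: 4·(-2) - 4·(-2) = -8 - (-8) = 0
p × q = (-22, 22, 0)
|p × q| = √((-22)² + 22² + 0²) = √968 ≈ 31.1127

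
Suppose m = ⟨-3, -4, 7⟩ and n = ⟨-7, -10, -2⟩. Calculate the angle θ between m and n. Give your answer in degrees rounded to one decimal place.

63.8

m · n = (-3)·(-7) + (-4)·(-10) + 7·(-2) = 21 + 40 - 14 = 47
|m|² = 9 + 16 + 49 = 74,  |m| = √74 ≈ 8.602325
|n|² = 49 + 100 + 4 = 153,  |n| = √153 ≈ 12.369317
cos θ = 47 / (8.602325 · 12.369317) ≈ 0.44171
θ = arccos(0.44171) ≈ 63.8°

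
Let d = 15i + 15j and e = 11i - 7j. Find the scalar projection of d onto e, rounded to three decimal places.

4.602

d · e = 15·11 + 15·(-7) = 165 - 105 = 60
|e| = √(121 + 49) = √170 ≈ 13.0384
comp_e d = 60 / √170 ≈ 4.602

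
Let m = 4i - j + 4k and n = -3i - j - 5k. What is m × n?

i: (-1)·(-5) - 4·(-1) = 5 - (-4) = 9
j: 4·(-3) - 4·(-5) = -12 - (-20) = 8
k: 4·(-1) - (-1)·(-3) = -4 - 3 = -7
m × n = (9, 8, -7)

(9, 8, -7)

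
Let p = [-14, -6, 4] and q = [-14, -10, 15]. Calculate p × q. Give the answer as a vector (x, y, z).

(-50, 154, 56)

i: (-6)·15 - 4·(-10) = -90 - (-40) = -50
j: 4·(-14) - (-14)·15 = -56 - (-210) = 154
k: (-14)·(-10) - (-6)·(-14) = 140 - 84 = 56
p × q = (-50, 154, 56)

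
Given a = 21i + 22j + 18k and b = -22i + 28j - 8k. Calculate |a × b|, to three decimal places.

i: 22·(-8) - 18·28 = -176 - 504 = -680
j: 18·(-22) - 21·(-8) = -396 - (-168) = -228
k: 21·28 - 22·(-22) = 588 - (-484) = 1072
a × b = (-680, -228, 1072)
|a × b| = √((-680)² + (-228)² + 1072²) = √1663568 ≈ 1289.7938

1289.794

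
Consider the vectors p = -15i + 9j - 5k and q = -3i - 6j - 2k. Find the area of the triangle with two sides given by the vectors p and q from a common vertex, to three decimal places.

i: 9·(-2) - (-5)·(-6) = -18 - 30 = -48
j: (-5)·(-3) - (-15)·(-2) = 15 - 30 = -15
k: (-15)·(-6) - 9·(-3) = 90 - (-27) = 117
p × q = (-48, -15, 117)
|p × q| = √((-48)² + (-15)² + 117²) = √16218 ≈ 127.3499
area = ½ · 127.3499 ≈ 63.675

63.675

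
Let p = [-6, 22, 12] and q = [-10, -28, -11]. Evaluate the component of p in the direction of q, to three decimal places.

p · q = (-6)·(-10) + 22·(-28) + 12·(-11) = 60 - 616 - 132 = -688
|q| = √(100 + 784 + 121) = √1005 ≈ 31.7017
comp_q p = -688 / √1005 ≈ -21.702

-21.702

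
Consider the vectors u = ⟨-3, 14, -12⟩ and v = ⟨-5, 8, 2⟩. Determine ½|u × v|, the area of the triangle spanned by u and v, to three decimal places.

i: 14·2 - (-12)·8 = 28 - (-96) = 124
j: (-12)·(-5) - (-3)·2 = 60 - (-6) = 66
k: (-3)·8 - 14·(-5) = -24 - (-70) = 46
u × v = (124, 66, 46)
|u × v| = √(124² + 66² + 46²) = √21848 ≈ 147.8107
area = ½ · 147.8107 ≈ 73.905

73.905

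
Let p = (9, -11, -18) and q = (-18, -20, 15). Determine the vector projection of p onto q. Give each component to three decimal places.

p · q = 9·(-18) + (-11)·(-20) + (-18)·15 = -162 + 220 - 270 = -212
|q|² = 324 + 400 + 225 = 949
proj_q p = (-212/949) · (-18, -20, 15) ≈ (4.021, 4.468, -3.351)

(4.021, 4.468, -3.351)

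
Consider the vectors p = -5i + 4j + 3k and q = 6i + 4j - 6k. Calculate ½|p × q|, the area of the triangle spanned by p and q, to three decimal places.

i: 4·(-6) - 3·4 = -24 - 12 = -36
j: 3·6 - (-5)·(-6) = 18 - 30 = -12
k: (-5)·4 - 4·6 = -20 - 24 = -44
p × q = (-36, -12, -44)
|p × q| = √((-36)² + (-12)² + (-44)²) = √3376 ≈ 58.1034
area = ½ · 58.1034 ≈ 29.052

29.052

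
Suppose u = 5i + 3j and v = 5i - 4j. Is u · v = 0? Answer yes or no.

u · v = 5·5 + 3·(-4) = 25 - 12 = 13
Nonzero, so the vectors are not orthogonal.

no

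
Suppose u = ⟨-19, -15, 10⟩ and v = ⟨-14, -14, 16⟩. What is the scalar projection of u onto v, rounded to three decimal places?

u · v = (-19)·(-14) + (-15)·(-14) + 10·16 = 266 + 210 + 160 = 636
|v| = √(196 + 196 + 256) = √648 ≈ 25.4558
comp_v u = 636 / √648 ≈ 24.984

24.984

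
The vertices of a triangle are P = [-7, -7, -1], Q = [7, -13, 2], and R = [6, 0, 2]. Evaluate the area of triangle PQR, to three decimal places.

PQ = (14, -6, 3),  PR = (13, 7, 3)
i: (-6)·3 - 3·7 = -18 - 21 = -39
j: 3·13 - 14·3 = 39 - 42 = -3
k: 14·7 - (-6)·13 = 98 - (-78) = 176
PQ × PR = (-39, -3, 176)
|PQ × PR| = √32506 ≈ 180.2942
area = ½ · 180.2942 ≈ 90.147

90.147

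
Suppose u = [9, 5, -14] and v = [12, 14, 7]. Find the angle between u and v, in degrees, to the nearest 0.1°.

u · v = 9·12 + 5·14 + (-14)·7 = 108 + 70 - 98 = 80
|u|² = 81 + 25 + 196 = 302,  |u| = √302 ≈ 17.378147
|v|² = 144 + 196 + 49 = 389,  |v| = √389 ≈ 19.723083
cos θ = 80 / (17.378147 · 19.723083) ≈ 0.23341
θ = arccos(0.23341) ≈ 76.5°

76.5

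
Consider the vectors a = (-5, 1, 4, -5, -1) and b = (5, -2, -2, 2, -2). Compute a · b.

-43

a · b = (-5)·5 + 1·(-2) + 4·(-2) + (-5)·2 + (-1)·(-2) = -25 - 2 - 8 - 10 + 2 = -43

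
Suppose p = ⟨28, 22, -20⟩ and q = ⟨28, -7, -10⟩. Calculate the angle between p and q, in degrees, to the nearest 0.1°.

48.3

p · q = 28·28 + 22·(-7) + (-20)·(-10) = 784 - 154 + 200 = 830
|p|² = 784 + 484 + 400 = 1668,  |p| = √1668 ≈ 40.841156
|q|² = 784 + 49 + 100 = 933,  |q| = √933 ≈ 30.545049
cos θ = 830 / (40.841156 · 30.545049) ≈ 0.66533
θ = arccos(0.66533) ≈ 48.3°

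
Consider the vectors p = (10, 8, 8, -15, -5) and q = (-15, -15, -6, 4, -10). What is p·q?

-328

p · q = 10·(-15) + 8·(-15) + 8·(-6) + (-15)·4 + (-5)·(-10) = -150 - 120 - 48 - 60 + 50 = -328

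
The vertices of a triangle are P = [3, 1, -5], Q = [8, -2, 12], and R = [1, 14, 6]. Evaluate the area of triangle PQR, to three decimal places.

PQ = (5, -3, 17),  PR = (-2, 13, 11)
i: (-3)·11 - 17·13 = -33 - 221 = -254
j: 17·(-2) - 5·11 = -34 - 55 = -89
k: 5·13 - (-3)·(-2) = 65 - 6 = 59
PQ × PR = (-254, -89, 59)
|PQ × PR| = √75918 ≈ 275.5322
area = ½ · 275.5322 ≈ 137.766

137.766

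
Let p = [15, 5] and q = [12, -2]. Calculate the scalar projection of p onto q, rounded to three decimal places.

p · q = 15·12 + 5·(-2) = 180 - 10 = 170
|q| = √(144 + 4) = √148 ≈ 12.1655
comp_q p = 170 / √148 ≈ 13.974

13.974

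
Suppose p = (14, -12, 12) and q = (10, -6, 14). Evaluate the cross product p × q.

(-96, -76, 36)

i: (-12)·14 - 12·(-6) = -168 - (-72) = -96
j: 12·10 - 14·14 = 120 - 196 = -76
k: 14·(-6) - (-12)·10 = -84 - (-120) = 36
p × q = (-96, -76, 36)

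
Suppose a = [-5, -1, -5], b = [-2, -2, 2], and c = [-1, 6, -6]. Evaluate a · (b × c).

b × c:
i: (-2)·(-6) - 2·6 = 12 - 12 = 0
j: 2·(-1) - (-2)·(-6) = -2 - 12 = -14
k: (-2)·6 - (-2)·(-1) = -12 - 2 = -14
b × c = (0, -14, -14)
a · (b × c) = (-5)·0 + (-1)·(-14) + (-5)·(-14) = 0 + 14 + 70 = 84

84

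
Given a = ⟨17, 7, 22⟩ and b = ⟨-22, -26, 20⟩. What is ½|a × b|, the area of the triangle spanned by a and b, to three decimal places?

i: 7·20 - 22·(-26) = 140 - (-572) = 712
j: 22·(-22) - 17·20 = -484 - 340 = -824
k: 17·(-26) - 7·(-22) = -442 - (-154) = -288
a × b = (712, -824, -288)
|a × b| = √(712² + (-824)² + (-288)²) = √1268864 ≈ 1126.4386
area = ½ · 1126.4386 ≈ 563.219

563.219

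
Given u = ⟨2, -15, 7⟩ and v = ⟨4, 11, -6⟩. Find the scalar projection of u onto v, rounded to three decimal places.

u · v = 2·4 + (-15)·11 + 7·(-6) = 8 - 165 - 42 = -199
|v| = √(16 + 121 + 36) = √173 ≈ 13.1529
comp_v u = -199 / √173 ≈ -15.130

-15.130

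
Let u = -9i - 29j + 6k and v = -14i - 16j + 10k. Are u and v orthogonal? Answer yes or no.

no

u · v = (-9)·(-14) + (-29)·(-16) + 6·10 = 126 + 464 + 60 = 650
Nonzero, so the vectors are not orthogonal.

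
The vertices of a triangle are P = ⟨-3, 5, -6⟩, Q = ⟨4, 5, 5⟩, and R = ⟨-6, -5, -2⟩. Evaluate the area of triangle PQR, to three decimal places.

71.974

PQ = (7, 0, 11),  PR = (-3, -10, 4)
i: 0·4 - 11·(-10) = 0 - (-110) = 110
j: 11·(-3) - 7·4 = -33 - 28 = -61
k: 7·(-10) - 0·(-3) = -70 - 0 = -70
PQ × PR = (110, -61, -70)
|PQ × PR| = √20721 ≈ 143.9479
area = ½ · 143.9479 ≈ 71.974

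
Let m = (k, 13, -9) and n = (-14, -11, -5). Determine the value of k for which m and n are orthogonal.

-7

m · n = k·(-14) + 13·(-11) + (-9)·(-5) = -98 - 14k
Set equal to 0: -14k = 98, so k = -7.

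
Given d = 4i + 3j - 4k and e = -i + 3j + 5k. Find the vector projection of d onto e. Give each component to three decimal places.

(0.429, -1.286, -2.143)

d · e = 4·(-1) + 3·3 + (-4)·5 = -4 + 9 - 20 = -15
|e|² = 1 + 9 + 25 = 35
proj_e d = (-15/35) · (-1, 3, 5) ≈ (0.429, -1.286, -2.143)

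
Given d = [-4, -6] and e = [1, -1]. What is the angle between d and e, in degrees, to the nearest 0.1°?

78.7

d · e = (-4)·1 + (-6)·(-1) = -4 + 6 = 2
|d|² = 16 + 36 = 52,  |d| = √52 ≈ 7.211103
|e|² = 1 + 1 = 2,  |e| = √2 ≈ 1.414214
cos θ = 2 / (7.211103 · 1.414214) ≈ 0.19612
θ = arccos(0.19612) ≈ 78.7°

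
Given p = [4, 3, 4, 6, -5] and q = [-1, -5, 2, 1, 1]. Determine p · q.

p · q = 4·(-1) + 3·(-5) + 4·2 + 6·1 + (-5)·1 = -4 - 15 + 8 + 6 - 5 = -10

-10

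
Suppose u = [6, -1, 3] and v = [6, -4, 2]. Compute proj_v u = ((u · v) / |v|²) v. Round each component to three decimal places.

u · v = 6·6 + (-1)·(-4) + 3·2 = 36 + 4 + 6 = 46
|v|² = 36 + 16 + 4 = 56
proj_v u = (46/56) · (6, -4, 2) ≈ (4.929, -3.286, 1.643)

(4.929, -3.286, 1.643)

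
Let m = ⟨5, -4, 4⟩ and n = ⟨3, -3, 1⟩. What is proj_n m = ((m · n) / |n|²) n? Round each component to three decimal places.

m · n = 5·3 + (-4)·(-3) + 4·1 = 15 + 12 + 4 = 31
|n|² = 9 + 9 + 1 = 19
proj_n m = (31/19) · (3, -3, 1) ≈ (4.895, -4.895, 1.632)

(4.895, -4.895, 1.632)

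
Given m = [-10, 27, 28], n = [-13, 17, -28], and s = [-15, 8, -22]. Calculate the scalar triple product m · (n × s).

9346

n × s:
i: 17·(-22) - (-28)·8 = -374 - (-224) = -150
j: (-28)·(-15) - (-13)·(-22) = 420 - 286 = 134
k: (-13)·8 - 17·(-15) = -104 - (-255) = 151
n × s = (-150, 134, 151)
m · (n × s) = (-10)·(-150) + 27·134 + 28·151 = 1500 + 3618 + 4228 = 9346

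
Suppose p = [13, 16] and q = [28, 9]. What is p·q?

p · q = 13·28 + 16·9 = 364 + 144 = 508

508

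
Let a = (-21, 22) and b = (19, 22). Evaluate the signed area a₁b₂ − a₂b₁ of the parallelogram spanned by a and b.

(-21)·22 - 22·19 = -462 - 418 = -880

-880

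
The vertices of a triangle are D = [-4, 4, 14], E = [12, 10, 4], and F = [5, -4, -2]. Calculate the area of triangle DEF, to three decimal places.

151.374

DE = (16, 6, -10),  DF = (9, -8, -16)
i: 6·(-16) - (-10)·(-8) = -96 - 80 = -176
j: (-10)·9 - 16·(-16) = -90 - (-256) = 166
k: 16·(-8) - 6·9 = -128 - 54 = -182
DE × DF = (-176, 166, -182)
|DE × DF| = √91656 ≈ 302.7474
area = ½ · 302.7474 ≈ 151.374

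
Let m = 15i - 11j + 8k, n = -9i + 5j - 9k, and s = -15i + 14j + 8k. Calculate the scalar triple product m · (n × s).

n × s:
i: 5·8 - (-9)·14 = 40 - (-126) = 166
j: (-9)·(-15) - (-9)·8 = 135 - (-72) = 207
k: (-9)·14 - 5·(-15) = -126 - (-75) = -51
n × s = (166, 207, -51)
m · (n × s) = 15·166 + (-11)·207 + 8·(-51) = 2490 - 2277 - 408 = -195

-195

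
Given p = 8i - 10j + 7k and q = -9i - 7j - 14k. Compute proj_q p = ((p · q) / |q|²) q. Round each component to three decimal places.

p · q = 8·(-9) + (-10)·(-7) + 7·(-14) = -72 + 70 - 98 = -100
|q|² = 81 + 49 + 196 = 326
proj_q p = (-100/326) · (-9, -7, -14) ≈ (2.761, 2.147, 4.294)

(2.761, 2.147, 4.294)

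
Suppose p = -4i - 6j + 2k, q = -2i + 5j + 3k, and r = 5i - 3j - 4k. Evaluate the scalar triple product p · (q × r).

q × r:
i: 5·(-4) - 3·(-3) = -20 - (-9) = -11
j: 3·5 - (-2)·(-4) = 15 - 8 = 7
k: (-2)·(-3) - 5·5 = 6 - 25 = -19
q × r = (-11, 7, -19)
p · (q × r) = (-4)·(-11) + (-6)·7 + 2·(-19) = 44 - 42 - 38 = -36

-36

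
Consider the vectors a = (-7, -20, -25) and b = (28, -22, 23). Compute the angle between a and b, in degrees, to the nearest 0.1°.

a · b = (-7)·28 + (-20)·(-22) + (-25)·23 = -196 + 440 - 575 = -331
|a|² = 49 + 400 + 625 = 1074,  |a| = √1074 ≈ 32.771939
|b|² = 784 + 484 + 529 = 1797,  |b| = √1797 ≈ 42.391037
cos θ = -331 / (32.771939 · 42.391037) ≈ -0.23826
θ = arccos(-0.23826) ≈ 103.8°

103.8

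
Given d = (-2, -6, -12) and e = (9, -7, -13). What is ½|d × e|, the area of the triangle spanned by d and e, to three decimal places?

75.193

i: (-6)·(-13) - (-12)·(-7) = 78 - 84 = -6
j: (-12)·9 - (-2)·(-13) = -108 - 26 = -134
k: (-2)·(-7) - (-6)·9 = 14 - (-54) = 68
d × e = (-6, -134, 68)
|d × e| = √((-6)² + (-134)² + 68²) = √22616 ≈ 150.3862
area = ½ · 150.3862 ≈ 75.193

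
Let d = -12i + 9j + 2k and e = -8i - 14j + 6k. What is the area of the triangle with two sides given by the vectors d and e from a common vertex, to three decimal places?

129.865

i: 9·6 - 2·(-14) = 54 - (-28) = 82
j: 2·(-8) - (-12)·6 = -16 - (-72) = 56
k: (-12)·(-14) - 9·(-8) = 168 - (-72) = 240
d × e = (82, 56, 240)
|d × e| = √(82² + 56² + 240²) = √67460 ≈ 259.7306
area = ½ · 259.7306 ≈ 129.865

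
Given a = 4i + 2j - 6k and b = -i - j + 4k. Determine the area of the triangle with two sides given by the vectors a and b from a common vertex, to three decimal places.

i: 2·4 - (-6)·(-1) = 8 - 6 = 2
j: (-6)·(-1) - 4·4 = 6 - 16 = -10
k: 4·(-1) - 2·(-1) = -4 - (-2) = -2
a × b = (2, -10, -2)
|a × b| = √(2² + (-10)² + (-2)²) = √108 ≈ 10.3923
area = ½ · 10.3923 ≈ 5.196

5.196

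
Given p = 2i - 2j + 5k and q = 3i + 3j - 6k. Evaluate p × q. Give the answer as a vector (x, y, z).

(-3, 27, 12)

i: (-2)·(-6) - 5·3 = 12 - 15 = -3
j: 5·3 - 2·(-6) = 15 - (-12) = 27
k: 2·3 - (-2)·3 = 6 - (-6) = 12
p × q = (-3, 27, 12)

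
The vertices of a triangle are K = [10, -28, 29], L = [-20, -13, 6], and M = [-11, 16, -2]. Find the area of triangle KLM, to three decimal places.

614.216

KL = (-30, 15, -23),  KM = (-21, 44, -31)
i: 15·(-31) - (-23)·44 = -465 - (-1012) = 547
j: (-23)·(-21) - (-30)·(-31) = 483 - 930 = -447
k: (-30)·44 - 15·(-21) = -1320 - (-315) = -1005
KL × KM = (547, -447, -1005)
|KL × KM| = √1509043 ≈ 1228.4311
area = ½ · 1228.4311 ≈ 614.216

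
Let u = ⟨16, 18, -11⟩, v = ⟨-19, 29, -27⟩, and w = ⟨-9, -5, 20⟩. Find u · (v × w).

v × w:
i: 29·20 - (-27)·(-5) = 580 - 135 = 445
j: (-27)·(-9) - (-19)·20 = 243 - (-380) = 623
k: (-19)·(-5) - 29·(-9) = 95 - (-261) = 356
v × w = (445, 623, 356)
u · (v × w) = 16·445 + 18·623 + (-11)·356 = 7120 + 11214 - 3916 = 14418

14418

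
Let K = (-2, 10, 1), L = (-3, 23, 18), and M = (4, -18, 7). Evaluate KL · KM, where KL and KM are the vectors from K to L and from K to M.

-268

KL = L − K = (-1, 13, 17)
KM = M − K = (6, -28, 6)
KL · KM = (-1)·6 + 13·(-28) + 17·6 = -6 - 364 + 102 = -268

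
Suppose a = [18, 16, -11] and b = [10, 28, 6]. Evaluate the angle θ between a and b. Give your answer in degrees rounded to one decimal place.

a · b = 18·10 + 16·28 + (-11)·6 = 180 + 448 - 66 = 562
|a|² = 324 + 256 + 121 = 701,  |a| = √701 ≈ 26.476405
|b|² = 100 + 784 + 36 = 920,  |b| = √920 ≈ 30.331502
cos θ = 562 / (26.476405 · 30.331502) ≈ 0.69982
θ = arccos(0.69982) ≈ 45.6°

45.6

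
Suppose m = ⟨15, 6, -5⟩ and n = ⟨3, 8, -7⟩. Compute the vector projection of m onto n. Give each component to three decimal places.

m · n = 15·3 + 6·8 + (-5)·(-7) = 45 + 48 + 35 = 128
|n|² = 9 + 64 + 49 = 122
proj_n m = (128/122) · (3, 8, -7) ≈ (3.148, 8.393, -7.344)

(3.148, 8.393, -7.344)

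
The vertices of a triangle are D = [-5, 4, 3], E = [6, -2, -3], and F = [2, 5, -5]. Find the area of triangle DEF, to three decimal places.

44.275

DE = (11, -6, -6),  DF = (7, 1, -8)
i: (-6)·(-8) - (-6)·1 = 48 - (-6) = 54
j: (-6)·7 - 11·(-8) = -42 - (-88) = 46
k: 11·1 - (-6)·7 = 11 - (-42) = 53
DE × DF = (54, 46, 53)
|DE × DF| = √7841 ≈ 88.5494
area = ½ · 88.5494 ≈ 44.275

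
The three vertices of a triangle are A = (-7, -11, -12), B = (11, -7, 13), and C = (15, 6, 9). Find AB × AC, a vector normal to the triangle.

AB = (18, 4, 25)
AC = (22, 17, 21)
i: 4·21 - 25·17 = 84 - 425 = -341
j: 25·22 - 18·21 = 550 - 378 = 172
k: 18·17 - 4·22 = 306 - 88 = 218
AB × AC = (-341, 172, 218)

(-341, 172, 218)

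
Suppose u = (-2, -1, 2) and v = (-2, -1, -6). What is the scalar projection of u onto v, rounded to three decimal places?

u · v = (-2)·(-2) + (-1)·(-1) + 2·(-6) = 4 + 1 - 12 = -7
|v| = √(4 + 1 + 36) = √41 ≈ 6.4031
comp_v u = -7 / √41 ≈ -1.093

-1.093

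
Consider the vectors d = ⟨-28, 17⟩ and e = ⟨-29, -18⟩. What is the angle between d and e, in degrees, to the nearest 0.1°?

63.1

d · e = (-28)·(-29) + 17·(-18) = 812 - 306 = 506
|d|² = 784 + 289 = 1073,  |d| = √1073 ≈ 32.756679
|e|² = 841 + 324 = 1165,  |e| = √1165 ≈ 34.132096
cos θ = 506 / (32.756679 · 34.132096) ≈ 0.45257
θ = arccos(0.45257) ≈ 63.1°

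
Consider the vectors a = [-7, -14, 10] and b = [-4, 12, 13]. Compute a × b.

(-302, 51, -140)

i: (-14)·13 - 10·12 = -182 - 120 = -302
j: 10·(-4) - (-7)·13 = -40 - (-91) = 51
k: (-7)·12 - (-14)·(-4) = -84 - 56 = -140
a × b = (-302, 51, -140)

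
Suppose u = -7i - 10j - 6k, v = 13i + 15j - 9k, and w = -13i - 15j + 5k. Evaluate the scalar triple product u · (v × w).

-100

v × w:
i: 15·5 - (-9)·(-15) = 75 - 135 = -60
j: (-9)·(-13) - 13·5 = 117 - 65 = 52
k: 13·(-15) - 15·(-13) = -195 - (-195) = 0
v × w = (-60, 52, 0)
u · (v × w) = (-7)·(-60) + (-10)·52 + (-6)·0 = 420 - 520 + 0 = -100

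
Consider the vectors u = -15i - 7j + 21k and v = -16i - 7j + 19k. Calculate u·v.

u · v = (-15)·(-16) + (-7)·(-7) + 21·19 = 240 + 49 + 399 = 688

688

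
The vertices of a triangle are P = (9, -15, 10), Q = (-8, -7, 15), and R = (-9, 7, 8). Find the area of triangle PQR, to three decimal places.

PQ = (-17, 8, 5),  PR = (-18, 22, -2)
i: 8·(-2) - 5·22 = -16 - 110 = -126
j: 5·(-18) - (-17)·(-2) = -90 - 34 = -124
k: (-17)·22 - 8·(-18) = -374 - (-144) = -230
PQ × PR = (-126, -124, -230)
|PQ × PR| = √84152 ≈ 290.0896
area = ½ · 290.0896 ≈ 145.045

145.045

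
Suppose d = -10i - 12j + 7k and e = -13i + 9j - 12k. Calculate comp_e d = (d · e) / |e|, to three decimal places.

d · e = (-10)·(-13) + (-12)·9 + 7·(-12) = 130 - 108 - 84 = -62
|e| = √(169 + 81 + 144) = √394 ≈ 19.8494
comp_e d = -62 / √394 ≈ -3.124

-3.124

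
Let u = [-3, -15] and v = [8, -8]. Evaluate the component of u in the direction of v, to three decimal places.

8.485

u · v = (-3)·8 + (-15)·(-8) = -24 + 120 = 96
|v| = √(64 + 64) = √128 ≈ 11.3137
comp_v u = 96 / √128 ≈ 8.485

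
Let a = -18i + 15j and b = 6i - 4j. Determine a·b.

a · b = (-18)·6 + 15·(-4) = -108 - 60 = -168

-168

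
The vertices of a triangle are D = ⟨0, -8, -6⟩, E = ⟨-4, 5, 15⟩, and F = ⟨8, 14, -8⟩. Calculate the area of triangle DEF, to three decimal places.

DE = (-4, 13, 21),  DF = (8, 22, -2)
i: 13·(-2) - 21·22 = -26 - 462 = -488
j: 21·8 - (-4)·(-2) = 168 - 8 = 160
k: (-4)·22 - 13·8 = -88 - 104 = -192
DE × DF = (-488, 160, -192)
|DE × DF| = √300608 ≈ 548.2773
area = ½ · 548.2773 ≈ 274.139

274.139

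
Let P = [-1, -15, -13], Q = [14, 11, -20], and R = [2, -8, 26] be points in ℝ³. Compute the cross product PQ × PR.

PQ = (15, 26, -7)
PR = (3, 7, 39)
i: 26·39 - (-7)·7 = 1014 - (-49) = 1063
j: (-7)·3 - 15·39 = -21 - 585 = -606
k: 15·7 - 26·3 = 105 - 78 = 27
PQ × PR = (1063, -606, 27)

(1063, -606, 27)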